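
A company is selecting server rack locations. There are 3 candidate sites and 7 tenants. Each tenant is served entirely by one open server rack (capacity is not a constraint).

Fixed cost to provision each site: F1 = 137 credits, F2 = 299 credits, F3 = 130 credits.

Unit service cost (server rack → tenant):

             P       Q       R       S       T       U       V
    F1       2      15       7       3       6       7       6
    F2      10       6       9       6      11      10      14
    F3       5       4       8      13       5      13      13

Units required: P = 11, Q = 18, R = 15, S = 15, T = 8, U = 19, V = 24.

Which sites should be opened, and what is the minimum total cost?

For any fixed open set, each tenant goes to its cheapest open site; total = fixed + service.
{F1, F3}: P→F1 2·11=22, Q→F3 4·18=72, R→F1 7·15=105, S→F1 3·15=45, T→F3 5·8=40, U→F1 7·19=133, V→F1 6·24=144. Service 561; fixed 267; total 828.
{F1}: P→F1 2·11=22, Q→F1 15·18=270, R→F1 7·15=105, S→F1 3·15=45, T→F1 6·8=48, U→F1 7·19=133, V→F1 6·24=144. Service 767; fixed 137; total 904.
{F1, F2}: service 605 + fixed 436 = 1041
{F1, F2, F3}: service 561 + fixed 566 = 1127
No other subset beats 828.

Open F1 and F3; minimum total cost 828.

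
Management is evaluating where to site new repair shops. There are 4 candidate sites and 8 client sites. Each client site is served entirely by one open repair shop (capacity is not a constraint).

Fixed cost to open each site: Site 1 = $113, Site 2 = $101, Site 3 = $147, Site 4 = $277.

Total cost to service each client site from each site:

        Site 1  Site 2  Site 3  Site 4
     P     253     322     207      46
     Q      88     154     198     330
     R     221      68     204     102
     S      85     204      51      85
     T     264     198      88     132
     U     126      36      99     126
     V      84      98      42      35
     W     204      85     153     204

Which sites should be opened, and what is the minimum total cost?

Open Site 2 and Site 3; minimum total cost 979.

For any fixed open set, each client site goes to its cheapest open site; total = fixed + service.
{Site 2, Site 3}: P→Site 3 207, Q→Site 2 154, R→Site 2 68, S→Site 3 51, T→Site 3 88, U→Site 2 36, V→Site 3 42, W→Site 2 85. Service 731; fixed 248; total 979.
{Site 2, Site 4}: service 641 + fixed 378 = 1019
{Site 1, Site 2, Site 3}: P→Site 3 207, Q→Site 1 88, R→Site 2 68, S→Site 3 51, T→Site 3 88, U→Site 2 36, V→Site 3 42, W→Site 2 85. Service 665; fixed 361; total 1026.
{Site 1, Site 2, Site 3, Site 4}: service 497 + fixed 638 = 1135
No other subset beats 979.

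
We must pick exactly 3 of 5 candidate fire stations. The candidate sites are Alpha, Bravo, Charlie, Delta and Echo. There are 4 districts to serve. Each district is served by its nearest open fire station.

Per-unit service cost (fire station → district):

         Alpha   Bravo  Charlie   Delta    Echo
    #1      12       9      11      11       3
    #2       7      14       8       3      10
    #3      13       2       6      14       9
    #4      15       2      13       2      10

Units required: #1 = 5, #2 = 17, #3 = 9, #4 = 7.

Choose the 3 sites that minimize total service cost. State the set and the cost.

Choose Bravo, Delta and Echo; total service cost 98.

With exactly 3 open, each district uses its cheapest among the chosen.
{Bravo, Delta, Echo}: #1→Echo 3·5=15, #2→Delta 3·17=51, #3→Bravo 2·9=18, #4→Bravo 2·7=14. Service cost 98.
{Alpha, Bravo, Delta}: service cost 128
{Bravo, Charlie, Delta}: service cost 128
Among all 10 size-3 choices, {Bravo, Delta, Echo} is lowest.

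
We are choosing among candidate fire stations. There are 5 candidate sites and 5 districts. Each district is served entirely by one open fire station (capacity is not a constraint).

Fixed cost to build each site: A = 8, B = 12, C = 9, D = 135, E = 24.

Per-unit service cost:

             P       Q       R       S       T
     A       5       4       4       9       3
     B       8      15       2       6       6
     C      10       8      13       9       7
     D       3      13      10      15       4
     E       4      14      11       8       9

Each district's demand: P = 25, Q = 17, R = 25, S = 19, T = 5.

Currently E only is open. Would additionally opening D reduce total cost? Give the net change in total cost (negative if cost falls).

Current service cost with {E}: 810.
Adding D: each district re-picks its cheapest; new service cost 718, saving 92.
Extra fixed cost: 135. Net change = 135 − 92 = 43.
(Totals: 834 → 877.)

No — net change +43 (cost rises by 43).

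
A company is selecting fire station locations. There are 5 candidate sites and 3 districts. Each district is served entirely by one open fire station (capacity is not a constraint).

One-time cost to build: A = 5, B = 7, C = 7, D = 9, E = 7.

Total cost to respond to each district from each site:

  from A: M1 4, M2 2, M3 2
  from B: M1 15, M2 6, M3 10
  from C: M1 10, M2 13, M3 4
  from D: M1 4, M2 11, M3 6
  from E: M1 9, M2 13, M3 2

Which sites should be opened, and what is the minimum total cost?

For any fixed open set, each district goes to its cheapest open site; total = fixed + service.
{A}: M1→A 4, M2→A 2, M3→A 2. Service 8; fixed 5; total 13.
{A, B}: M1→A 4, M2→A 2, M3→A 2. Service 8; fixed 12; total 20.
{A, C}: service 8 + fixed 12 = 20
{A, B, C, D, E}: service 8 + fixed 35 = 43
No other subset beats 13.

Open A only; minimum total cost 13.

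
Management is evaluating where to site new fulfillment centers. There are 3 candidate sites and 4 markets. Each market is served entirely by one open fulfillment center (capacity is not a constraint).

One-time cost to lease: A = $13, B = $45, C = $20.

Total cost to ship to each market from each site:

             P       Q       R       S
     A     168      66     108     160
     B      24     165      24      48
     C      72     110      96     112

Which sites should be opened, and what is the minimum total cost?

For any fixed open set, each market goes to its cheapest open site; total = fixed + service.
{A, B}: P→B 24, Q→A 66, R→B 24, S→B 48. Service 162; fixed 58; total 220.
{A, B, C}: service 162 + fixed 78 = 240
{B, C}: service 206 + fixed 65 = 271
{A}: service 502 + fixed 13 = 515
No other subset beats 220.

Open A and B; minimum total cost 220.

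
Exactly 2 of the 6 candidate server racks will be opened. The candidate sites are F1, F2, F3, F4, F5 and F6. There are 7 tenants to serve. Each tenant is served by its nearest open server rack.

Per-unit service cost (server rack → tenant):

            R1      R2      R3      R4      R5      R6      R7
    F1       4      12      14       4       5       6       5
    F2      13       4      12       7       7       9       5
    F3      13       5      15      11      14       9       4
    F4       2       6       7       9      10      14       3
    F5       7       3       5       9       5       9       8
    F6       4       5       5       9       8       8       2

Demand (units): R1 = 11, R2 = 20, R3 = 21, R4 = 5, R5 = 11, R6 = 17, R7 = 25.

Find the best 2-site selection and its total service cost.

With exactly 2 open, each tenant uses its cheapest among the chosen.
{F1, F6}: R1→F1 4·11=44, R2→F6 5·20=100, R3→F6 5·21=105, R4→F1 4·5=20, R5→F1 5·11=55, R6→F1 6·17=102, R7→F6 2·25=50. Service cost 476.
{F5, F6}: service cost 495
{F1, F5}: service cost 511
Among all 15 size-2 choices, {F1, F6} is lowest.

Choose F1 and F6; total service cost 476.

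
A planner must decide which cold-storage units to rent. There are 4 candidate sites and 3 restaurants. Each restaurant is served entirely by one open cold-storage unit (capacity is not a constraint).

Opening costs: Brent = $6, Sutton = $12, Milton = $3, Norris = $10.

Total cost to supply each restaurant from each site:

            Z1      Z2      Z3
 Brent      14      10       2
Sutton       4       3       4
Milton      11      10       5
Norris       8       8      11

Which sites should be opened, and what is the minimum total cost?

Open Sutton only; minimum total cost 23.

For any fixed open set, each restaurant goes to its cheapest open site; total = fixed + service.
{Sutton}: Z1→Sutton 4, Z2→Sutton 3, Z3→Sutton 4. Service 11; fixed 12; total 23.
{Sutton, Milton}: Z1→Sutton 4, Z2→Sutton 3, Z3→Sutton 4. Service 11; fixed 15; total 26.
{Brent, Sutton}: Z1→Sutton 4, Z2→Sutton 3, Z3→Brent 2. Service 9; fixed 18; total 27.
{Brent, Sutton, Milton, Norris}: service 9 + fixed 31 = 40
No other subset beats 23.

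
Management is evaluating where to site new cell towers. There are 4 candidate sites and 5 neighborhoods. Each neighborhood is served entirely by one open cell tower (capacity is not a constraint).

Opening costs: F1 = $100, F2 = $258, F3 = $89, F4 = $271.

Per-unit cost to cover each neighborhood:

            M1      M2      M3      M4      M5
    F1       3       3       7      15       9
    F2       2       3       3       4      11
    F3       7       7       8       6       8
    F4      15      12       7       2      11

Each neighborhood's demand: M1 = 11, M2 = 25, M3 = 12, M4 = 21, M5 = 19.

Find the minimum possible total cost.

Minimum total cost: 659

For any fixed open set, each neighborhood goes to its cheapest open site; total = fixed + service.
{F1, F3}: M1→F1 3·11=33, M2→F1 3·25=75, M3→F1 7·12=84, M4→F3 6·21=126, M5→F3 8·19=152. Service 470; fixed 189; total 659.
{F2}: M1→F2 2·11=22, M2→F2 3·25=75, M3→F2 3·12=36, M4→F2 4·21=84, M5→F2 11·19=209. Service 426; fixed 258; total 684.
{F3}: service 626 + fixed 89 = 715
{F1, F2, F3, F4}: service 327 + fixed 718 = 1045
No other subset beats 659.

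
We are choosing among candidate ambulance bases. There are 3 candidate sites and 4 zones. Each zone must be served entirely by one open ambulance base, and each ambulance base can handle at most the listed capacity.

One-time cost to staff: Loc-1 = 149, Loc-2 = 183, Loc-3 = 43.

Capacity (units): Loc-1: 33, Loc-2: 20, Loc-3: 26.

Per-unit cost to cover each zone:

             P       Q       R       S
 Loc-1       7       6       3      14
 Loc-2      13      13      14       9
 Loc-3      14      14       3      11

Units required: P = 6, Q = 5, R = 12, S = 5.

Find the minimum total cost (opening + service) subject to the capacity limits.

Open {Loc-1}: P→Loc-1 7·6=42, Q→Loc-1 6·5=30, R→Loc-1 3·12=36, S→Loc-1 14·5=70.
Loads: Loc-1 carries 28/33. Service 178; fixed 149; total 327.
Next best feasible plan costs 355.

Minimum total cost: 327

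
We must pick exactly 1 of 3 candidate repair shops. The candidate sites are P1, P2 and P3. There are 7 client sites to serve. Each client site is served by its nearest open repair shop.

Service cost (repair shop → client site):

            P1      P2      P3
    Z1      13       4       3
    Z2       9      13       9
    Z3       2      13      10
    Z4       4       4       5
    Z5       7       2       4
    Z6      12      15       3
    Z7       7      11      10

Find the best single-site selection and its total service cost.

With exactly 1 open, each client site uses its cheapest among the chosen.
{P3}: Z1→P3 3, Z2→P3 9, Z3→P3 10, Z4→P3 5, Z5→P3 4, Z6→P3 3, Z7→P3 10. Service cost 44.
{P1}: service cost 54
{P2}: service cost 62
Among all 3 size-1 choices, {P3} is lowest.

Choose P3 only; total service cost 44.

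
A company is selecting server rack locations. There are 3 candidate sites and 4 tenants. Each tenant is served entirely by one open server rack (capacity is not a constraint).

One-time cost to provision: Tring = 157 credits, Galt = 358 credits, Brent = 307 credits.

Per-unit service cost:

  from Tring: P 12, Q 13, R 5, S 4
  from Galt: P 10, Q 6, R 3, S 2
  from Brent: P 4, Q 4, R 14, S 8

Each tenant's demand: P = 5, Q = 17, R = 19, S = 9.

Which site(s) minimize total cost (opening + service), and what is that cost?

Open Tring only; minimum total cost 569.

For any fixed open set, each tenant goes to its cheapest open site; total = fixed + service.
{Tring}: P→Tring 12·5=60, Q→Tring 13·17=221, R→Tring 5·19=95, S→Tring 4·9=36. Service 412; fixed 157; total 569.
{Galt}: service 227 + fixed 358 = 585
{Tring, Brent}: service 219 + fixed 464 = 683
{Tring, Galt, Brent}: P→Brent 4·5=20, Q→Brent 4·17=68, R→Galt 3·19=57, S→Galt 2·9=18. Service 163; fixed 822; total 985.
No other subset beats 569.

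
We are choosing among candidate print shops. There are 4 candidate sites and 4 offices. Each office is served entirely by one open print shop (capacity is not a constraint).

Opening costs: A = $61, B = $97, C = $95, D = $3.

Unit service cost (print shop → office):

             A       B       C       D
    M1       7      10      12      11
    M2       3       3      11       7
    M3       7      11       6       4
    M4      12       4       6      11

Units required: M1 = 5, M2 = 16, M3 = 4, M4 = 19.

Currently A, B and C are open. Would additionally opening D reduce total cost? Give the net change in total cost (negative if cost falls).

Current service cost with {A, B, C}: 183.
Adding D: each office re-picks its cheapest; new service cost 175, saving 8.
Extra fixed cost: 3. Net change = 3 − 8 = -5.
(Totals: 436 → 431.)

Yes — net change −5 (cost falls by 5).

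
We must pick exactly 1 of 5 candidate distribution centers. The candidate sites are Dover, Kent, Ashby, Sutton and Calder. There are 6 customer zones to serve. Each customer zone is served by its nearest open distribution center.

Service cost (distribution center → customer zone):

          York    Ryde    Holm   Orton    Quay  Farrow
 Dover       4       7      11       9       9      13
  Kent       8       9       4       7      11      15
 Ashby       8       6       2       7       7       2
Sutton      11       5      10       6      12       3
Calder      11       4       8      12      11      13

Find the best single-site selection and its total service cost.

With exactly 1 open, each customer zone uses its cheapest among the chosen.
{Ashby}: York→Ashby 8, Ryde→Ashby 6, Holm→Ashby 2, Orton→Ashby 7, Quay→Ashby 7, Farrow→Ashby 2. Service cost 32.
{Sutton}: service cost 47
{Dover}: service cost 53
Among all 5 size-1 choices, {Ashby} is lowest.

Choose Ashby only; total service cost 32.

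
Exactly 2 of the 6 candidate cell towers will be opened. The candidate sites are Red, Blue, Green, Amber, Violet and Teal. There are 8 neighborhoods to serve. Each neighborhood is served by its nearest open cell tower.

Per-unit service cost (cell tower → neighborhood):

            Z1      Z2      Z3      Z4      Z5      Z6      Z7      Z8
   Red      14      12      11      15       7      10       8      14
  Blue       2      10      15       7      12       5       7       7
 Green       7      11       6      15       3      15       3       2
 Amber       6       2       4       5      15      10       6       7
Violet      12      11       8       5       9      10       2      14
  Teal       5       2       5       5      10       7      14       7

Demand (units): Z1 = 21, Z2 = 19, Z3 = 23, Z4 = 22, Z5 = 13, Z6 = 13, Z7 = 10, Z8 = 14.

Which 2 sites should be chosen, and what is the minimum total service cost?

With exactly 2 open, each neighborhood uses its cheapest among the chosen.
{Green, Teal}: Z1→Teal 5·21=105, Z2→Teal 2·19=38, Z3→Teal 5·23=115, Z4→Teal 5·22=110, Z5→Green 3·13=39, Z6→Teal 7·13=91, Z7→Green 3·10=30, Z8→Green 2·14=28. Service cost 556.
{Green, Amber}: service cost 593
{Blue, Amber}: service cost 661
Among all 15 size-2 choices, {Green, Teal} is lowest.

Choose Green and Teal; total service cost 556.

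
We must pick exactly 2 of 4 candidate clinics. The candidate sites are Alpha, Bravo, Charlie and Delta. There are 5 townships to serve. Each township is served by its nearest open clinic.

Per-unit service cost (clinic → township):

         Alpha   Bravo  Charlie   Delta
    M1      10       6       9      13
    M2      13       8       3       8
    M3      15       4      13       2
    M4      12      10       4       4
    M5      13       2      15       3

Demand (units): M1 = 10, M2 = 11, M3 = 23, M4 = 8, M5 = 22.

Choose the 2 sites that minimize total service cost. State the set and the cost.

With exactly 2 open, each township uses its cheapest among the chosen.
{Bravo, Charlie}: M1→Bravo 6·10=60, M2→Charlie 3·11=33, M3→Bravo 4·23=92, M4→Charlie 4·8=32, M5→Bravo 2·22=44. Service cost 261.
{Charlie, Delta}: service cost 267
{Bravo, Delta}: service cost 270
Among all 6 size-2 choices, {Bravo, Charlie} is lowest.

Choose Bravo and Charlie; total service cost 261.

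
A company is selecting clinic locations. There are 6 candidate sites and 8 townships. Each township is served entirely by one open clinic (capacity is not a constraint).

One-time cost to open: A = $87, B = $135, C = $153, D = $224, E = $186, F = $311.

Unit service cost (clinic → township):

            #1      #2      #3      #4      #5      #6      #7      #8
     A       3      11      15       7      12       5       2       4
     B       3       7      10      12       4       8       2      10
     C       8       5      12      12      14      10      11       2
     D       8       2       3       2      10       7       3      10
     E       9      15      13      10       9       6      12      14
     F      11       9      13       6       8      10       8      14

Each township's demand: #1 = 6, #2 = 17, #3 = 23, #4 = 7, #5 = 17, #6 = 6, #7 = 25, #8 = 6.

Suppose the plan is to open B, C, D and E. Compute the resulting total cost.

Total cost: 999

Each township is assigned to its cheapest site among the open ones.
{B, C, D, E}: #1→B 3·6=18, #2→D 2·17=34, #3→D 3·23=69, #4→D 2·7=14, #5→B 4·17=68, #6→E 6·6=36, #7→B 2·25=50, #8→C 2·6=12. Service 301; fixed 698; total 999.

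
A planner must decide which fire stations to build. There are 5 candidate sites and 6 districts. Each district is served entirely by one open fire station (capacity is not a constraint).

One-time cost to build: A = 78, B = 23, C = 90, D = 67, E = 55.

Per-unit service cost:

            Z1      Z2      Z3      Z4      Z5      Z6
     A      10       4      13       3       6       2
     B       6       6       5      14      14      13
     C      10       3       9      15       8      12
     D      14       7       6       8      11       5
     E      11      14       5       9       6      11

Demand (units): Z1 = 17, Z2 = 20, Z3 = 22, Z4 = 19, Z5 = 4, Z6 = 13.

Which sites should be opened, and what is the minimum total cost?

Open A and B; minimum total cost 500.

For any fixed open set, each district goes to its cheapest open site; total = fixed + service.
{A, B}: Z1→B 6·17=102, Z2→A 4·20=80, Z3→B 5·22=110, Z4→A 3·19=57, Z5→A 6·4=24, Z6→A 2·13=26. Service 399; fixed 101; total 500.
{A, B, E}: Z1→B 6·17=102, Z2→A 4·20=80, Z3→B 5·22=110, Z4→A 3·19=57, Z5→A 6·4=24, Z6→A 2·13=26. Service 399; fixed 156; total 555.
{A, B, D}: Z1→B 6·17=102, Z2→A 4·20=80, Z3→B 5·22=110, Z4→A 3·19=57, Z5→A 6·4=24, Z6→A 2·13=26. Service 399; fixed 168; total 567.
{A, B, C, D, E}: service 379 + fixed 313 = 692
No other subset beats 500.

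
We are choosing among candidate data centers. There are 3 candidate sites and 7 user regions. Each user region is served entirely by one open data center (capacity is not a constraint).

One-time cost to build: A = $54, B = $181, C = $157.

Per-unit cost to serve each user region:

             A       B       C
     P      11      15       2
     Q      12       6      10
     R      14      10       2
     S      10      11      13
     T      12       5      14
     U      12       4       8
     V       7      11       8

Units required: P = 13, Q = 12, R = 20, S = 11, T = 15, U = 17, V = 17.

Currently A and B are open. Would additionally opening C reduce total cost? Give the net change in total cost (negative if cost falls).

Current service cost with {A, B}: 787.
Adding C: each user region re-picks its cheapest; new service cost 510, saving 277.
Extra fixed cost: 157. Net change = 157 − 277 = -120.
(Totals: 1022 → 902.)

Yes — net change −120 (cost falls by 120).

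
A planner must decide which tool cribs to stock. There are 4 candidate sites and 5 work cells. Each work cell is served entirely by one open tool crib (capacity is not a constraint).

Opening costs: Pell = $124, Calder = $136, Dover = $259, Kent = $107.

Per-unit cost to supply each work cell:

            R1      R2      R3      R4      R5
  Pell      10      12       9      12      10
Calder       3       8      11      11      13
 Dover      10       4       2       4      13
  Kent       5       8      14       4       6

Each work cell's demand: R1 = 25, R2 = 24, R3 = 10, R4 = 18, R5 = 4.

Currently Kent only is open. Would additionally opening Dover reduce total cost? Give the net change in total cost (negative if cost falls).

Current service cost with {Kent}: 553.
Adding Dover: each work cell re-picks its cheapest; new service cost 337, saving 216.
Extra fixed cost: 259. Net change = 259 − 216 = 43.
(Totals: 660 → 703.)

No — net change +43 (cost rises by 43).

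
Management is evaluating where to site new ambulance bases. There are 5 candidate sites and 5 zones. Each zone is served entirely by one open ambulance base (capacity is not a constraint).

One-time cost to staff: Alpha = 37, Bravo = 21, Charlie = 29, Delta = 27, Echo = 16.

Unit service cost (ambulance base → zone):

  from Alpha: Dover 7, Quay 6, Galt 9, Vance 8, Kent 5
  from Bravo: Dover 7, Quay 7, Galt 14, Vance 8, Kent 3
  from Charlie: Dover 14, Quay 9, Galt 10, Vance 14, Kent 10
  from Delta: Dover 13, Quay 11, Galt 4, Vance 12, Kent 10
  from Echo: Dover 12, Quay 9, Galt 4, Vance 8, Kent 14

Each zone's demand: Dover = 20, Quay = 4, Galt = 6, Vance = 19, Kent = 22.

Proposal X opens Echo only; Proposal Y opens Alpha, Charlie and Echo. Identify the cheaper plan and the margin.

Proposal Y is cheaper by 244.

Proposal X: {Echo}: Dover→Echo 12·20=240, Quay→Echo 9·4=36, Galt→Echo 4·6=24, Vance→Echo 8·19=152, Kent→Echo 14·22=308. Service 760; fixed 16; total 776.
Proposal Y: {Alpha, Charlie, Echo}: Dover→Alpha 7·20=140, Quay→Alpha 6·4=24, Galt→Echo 4·6=24, Vance→Alpha 8·19=152, Kent→Alpha 5·22=110. Service 450; fixed 82; total 532.
Difference: |776 − 532| = 244.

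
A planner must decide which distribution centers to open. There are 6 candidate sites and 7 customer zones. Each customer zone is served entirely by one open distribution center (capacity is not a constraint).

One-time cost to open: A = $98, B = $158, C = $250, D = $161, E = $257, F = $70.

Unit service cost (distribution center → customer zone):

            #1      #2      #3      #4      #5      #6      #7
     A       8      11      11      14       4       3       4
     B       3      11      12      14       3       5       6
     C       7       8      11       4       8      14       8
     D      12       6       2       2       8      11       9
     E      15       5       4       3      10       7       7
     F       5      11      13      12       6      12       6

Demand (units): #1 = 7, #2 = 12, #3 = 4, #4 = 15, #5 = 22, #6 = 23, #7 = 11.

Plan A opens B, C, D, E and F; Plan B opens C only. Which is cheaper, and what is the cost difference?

Plan B is cheaper by 177.

Plan A: {B, C, D, E, F}: #1→B 3·7=21, #2→E 5·12=60, #3→D 2·4=8, #4→D 2·15=30, #5→B 3·22=66, #6→B 5·23=115, #7→B 6·11=66. Service 366; fixed 896; total 1262.
Plan B: {C}: #1→C 7·7=49, #2→C 8·12=96, #3→C 11·4=44, #4→C 4·15=60, #5→C 8·22=176, #6→C 14·23=322, #7→C 8·11=88. Service 835; fixed 250; total 1085.
Difference: |1262 − 1085| = 177.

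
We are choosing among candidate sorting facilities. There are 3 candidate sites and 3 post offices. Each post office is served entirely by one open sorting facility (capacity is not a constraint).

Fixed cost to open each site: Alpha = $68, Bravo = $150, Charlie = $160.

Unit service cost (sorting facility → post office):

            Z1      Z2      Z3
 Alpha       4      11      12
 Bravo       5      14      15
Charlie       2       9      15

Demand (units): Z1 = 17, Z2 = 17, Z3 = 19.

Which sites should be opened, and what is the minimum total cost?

For any fixed open set, each post office goes to its cheapest open site; total = fixed + service.
{Alpha}: Z1→Alpha 4·17=68, Z2→Alpha 11·17=187, Z3→Alpha 12·19=228. Service 483; fixed 68; total 551.
{Charlie}: service 472 + fixed 160 = 632
{Alpha, Charlie}: service 415 + fixed 228 = 643
{Alpha, Bravo, Charlie}: service 415 + fixed 378 = 793
No other subset beats 551.

Open Alpha only; minimum total cost 551.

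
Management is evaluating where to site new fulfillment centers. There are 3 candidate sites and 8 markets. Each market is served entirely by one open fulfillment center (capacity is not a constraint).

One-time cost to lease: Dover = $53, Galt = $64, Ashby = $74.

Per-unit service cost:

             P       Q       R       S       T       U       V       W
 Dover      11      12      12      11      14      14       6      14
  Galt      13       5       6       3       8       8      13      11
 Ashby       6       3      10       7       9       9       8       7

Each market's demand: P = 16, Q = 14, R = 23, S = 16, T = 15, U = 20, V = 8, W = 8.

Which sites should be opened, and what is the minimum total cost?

For any fixed open set, each market goes to its cheapest open site; total = fixed + service.
{Galt, Ashby}: P→Ashby 6·16=96, Q→Ashby 3·14=42, R→Galt 6·23=138, S→Galt 3·16=48, T→Galt 8·15=120, U→Galt 8·20=160, V→Ashby 8·8=64, W→Ashby 7·8=56. Service 724; fixed 138; total 862.
{Dover, Galt, Ashby}: service 708 + fixed 191 = 899
{Dover, Galt}: service 848 + fixed 117 = 965
{Dover}: service 1446 + fixed 53 = 1499
No other subset beats 862.

Open Galt and Ashby; minimum total cost 862.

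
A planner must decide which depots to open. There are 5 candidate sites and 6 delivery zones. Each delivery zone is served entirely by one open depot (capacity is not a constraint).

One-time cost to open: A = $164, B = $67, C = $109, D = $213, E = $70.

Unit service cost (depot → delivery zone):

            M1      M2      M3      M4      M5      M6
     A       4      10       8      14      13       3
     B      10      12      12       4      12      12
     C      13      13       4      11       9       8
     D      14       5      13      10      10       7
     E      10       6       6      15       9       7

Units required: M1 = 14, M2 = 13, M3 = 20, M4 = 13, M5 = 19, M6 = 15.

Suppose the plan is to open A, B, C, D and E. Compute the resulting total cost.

Each delivery zone is assigned to its cheapest site among the open ones.
{A, B, C, D, E}: M1→A 4·14=56, M2→D 5·13=65, M3→C 4·20=80, M4→B 4·13=52, M5→C 9·19=171, M6→A 3·15=45. Service 469; fixed 623; total 1092.

Total cost: 1092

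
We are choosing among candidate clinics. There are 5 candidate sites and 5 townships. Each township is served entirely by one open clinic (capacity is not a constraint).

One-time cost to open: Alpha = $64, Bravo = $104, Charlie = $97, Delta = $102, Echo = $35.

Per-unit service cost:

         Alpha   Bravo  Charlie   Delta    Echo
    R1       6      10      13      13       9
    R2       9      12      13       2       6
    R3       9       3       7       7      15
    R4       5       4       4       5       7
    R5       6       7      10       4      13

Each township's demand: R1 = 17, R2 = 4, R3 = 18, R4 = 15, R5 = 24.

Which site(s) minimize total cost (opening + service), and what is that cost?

Open Alpha and Bravo; minimum total cost 564.

For any fixed open set, each township goes to its cheapest open site; total = fixed + service.
{Alpha, Bravo}: R1→Alpha 6·17=102, R2→Alpha 9·4=36, R3→Bravo 3·18=54, R4→Bravo 4·15=60, R5→Alpha 6·24=144. Service 396; fixed 168; total 564.
{Alpha, Delta}: service 407 + fixed 166 = 573
{Alpha}: service 519 + fixed 64 = 583
{Alpha, Bravo, Charlie, Delta, Echo}: R1→Alpha 6·17=102, R2→Delta 2·4=8, R3→Bravo 3·18=54, R4→Bravo 4·15=60, R5→Delta 4·24=96. Service 320; fixed 402; total 722.
No other subset beats 564.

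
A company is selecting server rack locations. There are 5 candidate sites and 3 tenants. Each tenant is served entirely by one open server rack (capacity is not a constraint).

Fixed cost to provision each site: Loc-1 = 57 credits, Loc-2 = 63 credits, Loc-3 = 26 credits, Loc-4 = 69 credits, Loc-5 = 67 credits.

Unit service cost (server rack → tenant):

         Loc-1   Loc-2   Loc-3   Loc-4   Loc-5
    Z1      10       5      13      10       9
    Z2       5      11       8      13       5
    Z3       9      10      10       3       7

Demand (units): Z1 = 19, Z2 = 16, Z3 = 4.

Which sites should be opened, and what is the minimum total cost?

Open Loc-1 and Loc-2; minimum total cost 331.

For any fixed open set, each tenant goes to its cheapest open site; total = fixed + service.
{Loc-1, Loc-2}: Z1→Loc-2 5·19=95, Z2→Loc-1 5·16=80, Z3→Loc-1 9·4=36. Service 211; fixed 120; total 331.
{Loc-2, Loc-5}: Z1→Loc-2 5·19=95, Z2→Loc-5 5·16=80, Z3→Loc-5 7·4=28. Service 203; fixed 130; total 333.
{Loc-5}: service 279 + fixed 67 = 346
{Loc-1, Loc-2, Loc-3, Loc-4, Loc-5}: Z1→Loc-2 5·19=95, Z2→Loc-1 5·16=80, Z3→Loc-4 3·4=12. Service 187; fixed 282; total 469.
No other subset beats 331.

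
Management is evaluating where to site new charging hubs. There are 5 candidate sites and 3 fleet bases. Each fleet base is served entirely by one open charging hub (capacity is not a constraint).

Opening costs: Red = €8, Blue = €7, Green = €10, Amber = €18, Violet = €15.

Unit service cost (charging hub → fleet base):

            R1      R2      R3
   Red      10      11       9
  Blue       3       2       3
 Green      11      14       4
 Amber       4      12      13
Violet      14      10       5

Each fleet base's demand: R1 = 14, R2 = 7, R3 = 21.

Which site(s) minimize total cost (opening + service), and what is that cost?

Open Blue only; minimum total cost 126.

For any fixed open set, each fleet base goes to its cheapest open site; total = fixed + service.
{Blue}: R1→Blue 3·14=42, R2→Blue 2·7=14, R3→Blue 3·21=63. Service 119; fixed 7; total 126.
{Red, Blue}: service 119 + fixed 15 = 134
{Blue, Green}: R1→Blue 3·14=42, R2→Blue 2·7=14, R3→Blue 3·21=63. Service 119; fixed 17; total 136.
{Red, Blue, Green, Amber, Violet}: service 119 + fixed 58 = 177
No other subset beats 126.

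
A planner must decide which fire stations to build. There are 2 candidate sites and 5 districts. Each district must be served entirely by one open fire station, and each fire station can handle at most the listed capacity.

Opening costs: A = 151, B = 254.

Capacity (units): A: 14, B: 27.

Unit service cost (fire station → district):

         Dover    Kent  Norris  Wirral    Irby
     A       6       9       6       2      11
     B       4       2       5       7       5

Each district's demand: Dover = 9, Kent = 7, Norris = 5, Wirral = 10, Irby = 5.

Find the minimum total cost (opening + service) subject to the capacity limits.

Open {A, B}: Dover→B 4·9=36, Kent→B 2·7=14, Norris→B 5·5=25, Wirral→A 2·10=20, Irby→B 5·5=25.
Loads: A carries 10/14, B carries 26/27. Service 120; fixed 405; total 525.
Next best feasible plan costs 593.

Minimum total cost: 525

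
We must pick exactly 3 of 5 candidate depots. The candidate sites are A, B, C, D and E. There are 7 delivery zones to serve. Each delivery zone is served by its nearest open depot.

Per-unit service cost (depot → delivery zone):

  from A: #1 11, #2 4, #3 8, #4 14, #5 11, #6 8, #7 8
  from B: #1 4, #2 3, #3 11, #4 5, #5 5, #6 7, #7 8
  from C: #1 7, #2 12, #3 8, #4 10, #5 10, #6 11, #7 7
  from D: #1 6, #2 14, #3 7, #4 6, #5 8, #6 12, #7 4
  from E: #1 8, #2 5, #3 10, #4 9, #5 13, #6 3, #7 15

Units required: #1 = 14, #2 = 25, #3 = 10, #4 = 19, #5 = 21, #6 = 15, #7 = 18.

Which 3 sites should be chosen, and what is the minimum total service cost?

Choose B, D and E; total service cost 518.

With exactly 3 open, each delivery zone uses its cheapest among the chosen.
{B, D, E}: #1→B 4·14=56, #2→B 3·25=75, #3→D 7·10=70, #4→B 5·19=95, #5→B 5·21=105, #6→E 3·15=45, #7→D 4·18=72. Service cost 518.
{A, B, D}: service cost 578
{B, C, D}: service cost 578
Among all 10 size-3 choices, {B, D, E} is lowest.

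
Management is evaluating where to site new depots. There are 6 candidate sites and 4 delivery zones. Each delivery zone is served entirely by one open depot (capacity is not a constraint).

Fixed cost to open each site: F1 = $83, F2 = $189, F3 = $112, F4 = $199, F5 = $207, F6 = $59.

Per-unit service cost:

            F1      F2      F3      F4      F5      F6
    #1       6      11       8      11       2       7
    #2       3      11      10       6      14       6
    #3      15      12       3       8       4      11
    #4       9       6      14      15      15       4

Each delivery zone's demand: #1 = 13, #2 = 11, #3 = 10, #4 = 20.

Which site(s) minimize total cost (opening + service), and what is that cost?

Open F6 only; minimum total cost 406.

For any fixed open set, each delivery zone goes to its cheapest open site; total = fixed + service.
{F6}: #1→F6 7·13=91, #2→F6 6·11=66, #3→F6 11·10=110, #4→F6 4·20=80. Service 347; fixed 59; total 406.
{F3, F6}: #1→F6 7·13=91, #2→F6 6·11=66, #3→F3 3·10=30, #4→F6 4·20=80. Service 267; fixed 171; total 438.
{F1, F6}: #1→F1 6·13=78, #2→F1 3·11=33, #3→F6 11·10=110, #4→F6 4·20=80. Service 301; fixed 142; total 443.
{F1, F2, F3, F4, F5, F6}: #1→F5 2·13=26, #2→F1 3·11=33, #3→F3 3·10=30, #4→F6 4·20=80. Service 169; fixed 849; total 1018.
No other subset beats 406.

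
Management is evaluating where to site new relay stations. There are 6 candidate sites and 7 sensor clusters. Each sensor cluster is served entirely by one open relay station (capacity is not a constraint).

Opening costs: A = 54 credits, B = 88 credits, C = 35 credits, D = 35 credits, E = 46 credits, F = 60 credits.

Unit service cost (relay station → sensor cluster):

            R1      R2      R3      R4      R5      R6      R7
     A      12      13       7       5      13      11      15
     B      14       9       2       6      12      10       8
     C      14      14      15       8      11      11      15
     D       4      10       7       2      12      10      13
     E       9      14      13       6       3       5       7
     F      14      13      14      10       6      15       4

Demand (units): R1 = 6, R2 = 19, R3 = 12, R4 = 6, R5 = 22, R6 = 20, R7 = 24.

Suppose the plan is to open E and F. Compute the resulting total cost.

Total cost: 861

Each sensor cluster is assigned to its cheapest site among the open ones.
{E, F}: R1→E 9·6=54, R2→F 13·19=247, R3→E 13·12=156, R4→E 6·6=36, R5→E 3·22=66, R6→E 5·20=100, R7→F 4·24=96. Service 755; fixed 106; total 861.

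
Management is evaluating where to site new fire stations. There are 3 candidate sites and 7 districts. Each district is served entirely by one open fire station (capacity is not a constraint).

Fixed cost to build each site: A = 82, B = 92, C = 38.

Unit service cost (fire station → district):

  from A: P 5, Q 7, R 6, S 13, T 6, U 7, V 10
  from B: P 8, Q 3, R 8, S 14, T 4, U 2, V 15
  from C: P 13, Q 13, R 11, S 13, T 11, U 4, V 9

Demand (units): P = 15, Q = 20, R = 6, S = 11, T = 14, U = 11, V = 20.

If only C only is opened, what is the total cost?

Total cost: 1080

Each district is assigned to its cheapest site among the open ones.
{C}: P→C 13·15=195, Q→C 13·20=260, R→C 11·6=66, S→C 13·11=143, T→C 11·14=154, U→C 4·11=44, V→C 9·20=180. Service 1042; fixed 38; total 1080.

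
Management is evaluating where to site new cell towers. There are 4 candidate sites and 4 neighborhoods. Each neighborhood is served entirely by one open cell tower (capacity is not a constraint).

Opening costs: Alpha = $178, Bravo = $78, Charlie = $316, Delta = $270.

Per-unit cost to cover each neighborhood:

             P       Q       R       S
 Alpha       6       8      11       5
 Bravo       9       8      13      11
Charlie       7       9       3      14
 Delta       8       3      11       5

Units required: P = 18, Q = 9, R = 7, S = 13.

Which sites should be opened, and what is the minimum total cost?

Open Alpha only; minimum total cost 500.

For any fixed open set, each neighborhood goes to its cheapest open site; total = fixed + service.
{Alpha}: P→Alpha 6·18=108, Q→Alpha 8·9=72, R→Alpha 11·7=77, S→Alpha 5·13=65. Service 322; fixed 178; total 500.
{Bravo}: service 468 + fixed 78 = 546
{Alpha, Bravo}: P→Alpha 6·18=108, Q→Alpha 8·9=72, R→Alpha 11·7=77, S→Alpha 5·13=65. Service 322; fixed 256; total 578.
{Alpha, Bravo, Charlie, Delta}: service 221 + fixed 842 = 1063
No other subset beats 500.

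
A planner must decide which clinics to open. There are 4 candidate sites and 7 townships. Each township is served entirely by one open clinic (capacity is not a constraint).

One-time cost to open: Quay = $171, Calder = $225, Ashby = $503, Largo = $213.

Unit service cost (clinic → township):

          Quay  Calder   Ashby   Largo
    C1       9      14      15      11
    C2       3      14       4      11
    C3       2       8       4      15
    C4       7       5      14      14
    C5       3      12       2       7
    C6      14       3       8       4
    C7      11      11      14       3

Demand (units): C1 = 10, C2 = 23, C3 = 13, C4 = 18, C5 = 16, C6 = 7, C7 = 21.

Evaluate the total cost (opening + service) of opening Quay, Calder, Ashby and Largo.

Total cost: 1503

Each township is assigned to its cheapest site among the open ones.
{Quay, Calder, Ashby, Largo}: C1→Quay 9·10=90, C2→Quay 3·23=69, C3→Quay 2·13=26, C4→Calder 5·18=90, C5→Ashby 2·16=32, C6→Calder 3·7=21, C7→Largo 3·21=63. Service 391; fixed 1112; total 1503.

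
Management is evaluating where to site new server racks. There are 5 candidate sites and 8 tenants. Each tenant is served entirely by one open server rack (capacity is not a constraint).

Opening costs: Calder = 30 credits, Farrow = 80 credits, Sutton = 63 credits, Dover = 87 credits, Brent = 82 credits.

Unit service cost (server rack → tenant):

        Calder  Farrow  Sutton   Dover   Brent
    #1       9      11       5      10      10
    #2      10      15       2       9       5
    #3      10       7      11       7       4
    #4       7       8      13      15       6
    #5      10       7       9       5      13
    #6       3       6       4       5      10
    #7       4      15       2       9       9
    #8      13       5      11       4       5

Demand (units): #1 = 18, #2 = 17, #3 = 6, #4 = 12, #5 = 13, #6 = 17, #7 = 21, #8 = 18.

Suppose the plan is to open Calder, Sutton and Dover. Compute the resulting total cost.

Each tenant is assigned to its cheapest site among the open ones.
{Calder, Sutton, Dover}: #1→Sutton 5·18=90, #2→Sutton 2·17=34, #3→Dover 7·6=42, #4→Calder 7·12=84, #5→Dover 5·13=65, #6→Calder 3·17=51, #7→Sutton 2·21=42, #8→Dover 4·18=72. Service 480; fixed 180; total 660.

Total cost: 660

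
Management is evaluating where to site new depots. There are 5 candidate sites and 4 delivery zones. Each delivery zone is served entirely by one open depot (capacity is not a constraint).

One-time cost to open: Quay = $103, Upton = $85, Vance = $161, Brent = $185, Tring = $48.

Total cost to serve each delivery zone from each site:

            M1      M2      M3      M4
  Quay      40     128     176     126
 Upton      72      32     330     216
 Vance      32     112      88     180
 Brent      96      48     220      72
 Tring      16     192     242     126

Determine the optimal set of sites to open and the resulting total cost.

Open Upton and Tring; minimum total cost 549.

For any fixed open set, each delivery zone goes to its cheapest open site; total = fixed + service.
{Upton, Tring}: M1→Tring 16, M2→Upton 32, M3→Tring 242, M4→Tring 126. Service 416; fixed 133; total 549.
{Vance, Tring}: M1→Tring 16, M2→Vance 112, M3→Vance 88, M4→Tring 126. Service 342; fixed 209; total 551.
{Upton, Vance, Tring}: service 262 + fixed 294 = 556
{Quay, Upton, Vance, Brent, Tring}: M1→Tring 16, M2→Upton 32, M3→Vance 88, M4→Brent 72. Service 208; fixed 582; total 790.
No other subset beats 549.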